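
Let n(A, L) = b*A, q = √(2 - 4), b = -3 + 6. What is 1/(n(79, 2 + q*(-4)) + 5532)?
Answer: 1/5769 ≈ 0.00017334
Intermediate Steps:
b = 3
q = I*√2 (q = √(-2) = I*√2 ≈ 1.4142*I)
n(A, L) = 3*A
1/(n(79, 2 + q*(-4)) + 5532) = 1/(3*79 + 5532) = 1/(237 + 5532) = 1/5769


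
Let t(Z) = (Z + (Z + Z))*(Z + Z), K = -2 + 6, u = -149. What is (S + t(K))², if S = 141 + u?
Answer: 7744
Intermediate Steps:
S = -8 (S = 141 - 149 = -8)
K = 4
t(Z) = 6*Z² (t(Z) = (Z + 2*Z)*(2*Z) = (3*Z)*(2*Z) = 6*Z²)
(S + t(K))² = (-8 + 6*4²)² = (-8 + 6*16)² = (-8 + 96)² = 88² = 7744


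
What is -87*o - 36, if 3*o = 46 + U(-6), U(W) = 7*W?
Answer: -152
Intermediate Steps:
o = 4/3 (o = (46 + 7*(-6))/3 = (46 - 42)/3 = (⅓)*4 = 4/3 ≈ 1.3333)
-87*o - 36 = -87*4/3 - 36 = -116 - 36 = -152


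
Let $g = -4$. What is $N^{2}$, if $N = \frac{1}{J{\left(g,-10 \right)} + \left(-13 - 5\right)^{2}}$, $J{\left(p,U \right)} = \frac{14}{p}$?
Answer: $\frac{4}{410881} \approx 9.7352 \cdot 10^{-6}$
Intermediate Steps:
$N = \frac{2}{641}$ ($N = \frac{1}{\frac{14}{-4} + \left(-13 - 5\right)^{2}} = \frac{1}{14 \left(- \frac{1}{4}\right) + \left(-18\right)^{2}} = \frac{1}{- \frac{7}{2} + 324} = \frac{1}{\frac{641}{2}} = \frac{2}{641} \approx 0.0031201$)
$N^{2} = \left(\frac{2}{641}\right)^{2} = \frac{4}{410881}$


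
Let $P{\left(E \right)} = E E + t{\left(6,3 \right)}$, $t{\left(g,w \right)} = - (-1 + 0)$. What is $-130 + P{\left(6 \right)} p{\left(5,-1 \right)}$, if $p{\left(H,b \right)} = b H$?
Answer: $-315$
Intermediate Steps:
$p{\left(H,b \right)} = H b$
$t{\left(g,w \right)} = 1$ ($t{\left(g,w \right)} = \left(-1\right) \left(-1\right) = 1$)
$P{\left(E \right)} = 1 + E^{2}$ ($P{\left(E \right)} = E E + 1 = E^{2} + 1 = 1 + E^{2}$)
$-130 + P{\left(6 \right)} p{\left(5,-1 \right)} = -130 + \left(1 + 6^{2}\right) 5 \left(-1\right) = -130 + \left(1 + 36\right) \left(-5\right) = -130 + 37 \left(-5\right) = -130 - 185 = -315$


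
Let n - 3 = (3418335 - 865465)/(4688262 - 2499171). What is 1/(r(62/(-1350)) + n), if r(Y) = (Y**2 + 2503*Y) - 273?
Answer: -332468195625/127596075490358 ≈ -0.0026056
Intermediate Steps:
r(Y) = -273 + Y**2 + 2503*Y
n = 9120143/2189091 (n = 3 + (3418335 - 865465)/(4688262 - 2499171) = 3 + 2552870/2189091 = 9120143/2189091 ≈ 4.1662)
1/(r(62/(-1350)) + n) = 1/((-273 + (62/(-1350))**2 + 2503*(62/(-1350))) + 9120143/2189091) = 1/((-273 + (62*(-1/1350))**2 + 2503*(62*(-1/1350))) + 9120143/2189091) = 1/((-273 + (-31/675)**2 + 2503*(-31/675)) + 9120143/2189091) = 1/((-273 + 961/455625 - 77593/675) + 9120143/2189091) = 1/(-176759939/455625 + 9120143/2189091) = 1/(-127596075490358/332468195625) = -332468195625/127596075490358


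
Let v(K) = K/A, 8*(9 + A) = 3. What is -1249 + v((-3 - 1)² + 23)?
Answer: -28831/23 ≈ -1253.5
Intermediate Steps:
A = -69/8 (A = -9 + (⅛)*3 = -9 + 3/8 = -69/8 ≈ -8.6250)
v(K) = -8*K/69 (v(K) = K/(-69/8) = K*(-8/69) = -8*K/69)
-1249 + v((-3 - 1)² + 23) = -1249 - 8*((-3 - 1)² + 23)/69 = -1249 - 8*((-4)² + 23)/69 = -1249 - 8*(16 + 23)/69 = -1249 - 8/69*39 = -1249 - 104/23 = -28831/23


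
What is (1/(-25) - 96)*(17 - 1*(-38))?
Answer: -26411/5 ≈ -5282.2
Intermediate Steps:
(1/(-25) - 96)*(17 - 1*(-38)) = (-1/25 - 96)*(17 + 38) = -2401/25*55 = -26411/5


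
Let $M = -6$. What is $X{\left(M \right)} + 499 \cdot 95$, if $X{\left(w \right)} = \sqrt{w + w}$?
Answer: $47405 + 2 i \sqrt{3} \approx 47405.0 + 3.4641 i$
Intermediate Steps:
$X{\left(w \right)} = \sqrt{2} \sqrt{w}$ ($X{\left(w \right)} = \sqrt{2 w} = \sqrt{2} \sqrt{w}$)
$X{\left(M \right)} + 499 \cdot 95 = \sqrt{2} \sqrt{-6} + 499 \cdot 95 = \sqrt{2} i \sqrt{6} + 47405 = 2 i \sqrt{3} + 47405 = 47405 + 2 i \sqrt{3}$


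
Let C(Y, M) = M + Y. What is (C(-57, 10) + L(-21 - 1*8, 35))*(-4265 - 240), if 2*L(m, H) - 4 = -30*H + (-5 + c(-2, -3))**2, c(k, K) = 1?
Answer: 2531810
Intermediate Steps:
L(m, H) = 10 - 15*H (L(m, H) = 2 + (-30*H + (-5 + 1)**2)/2 = 2 + (-30*H + (-4)**2)/2 = 2 + (-30*H + 16)/2 = 2 + (16 - 30*H)/2 = 2 + (8 - 15*H) = 10 - 15*H)
(C(-57, 10) + L(-21 - 1*8, 35))*(-4265 - 240) = ((10 - 57) + (10 - 15*35))*(-4265 - 240) = (-47 + (10 - 525))*(-4505) = (-47 - 515)*(-4505) = -562*(-4505) = 2531810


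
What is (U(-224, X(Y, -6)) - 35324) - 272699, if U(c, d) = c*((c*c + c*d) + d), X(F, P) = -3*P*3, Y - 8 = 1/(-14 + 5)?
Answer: -8850039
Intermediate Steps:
Y = 71/9 (Y = 8 + 1/(-14 + 5) = 8 + 1/(-9) = 8 - ⅑ = 71/9 ≈ 7.8889)
X(F, P) = -9*P
U(c, d) = c*(d + c² + c*d) (U(c, d) = c*((c² + c*d) + d) = c*(d + c² + c*d))
(U(-224, X(Y, -6)) - 35324) - 272699 = (-224*(-9*(-6) + (-224)² - (-2016)*(-6)) - 35324) - 272699 = (-224*(54 + 50176 - 224*54) - 35324) - 272699 = (-224*(54 + 50176 - 12096) - 35324) - 272699 = (-224*38134 - 35324) - 272699 = (-8542016 - 35324) - 272699 = -8577340 - 272699 = -8850039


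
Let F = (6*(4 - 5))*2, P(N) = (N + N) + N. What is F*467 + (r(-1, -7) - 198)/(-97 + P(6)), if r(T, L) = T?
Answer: -442517/79 ≈ -5601.5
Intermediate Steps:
P(N) = 3*N (P(N) = 2*N + N = 3*N)
F = -12 (F = (6*(-1))*2 = -6*2 = -12)
F*467 + (r(-1, -7) - 198)/(-97 + P(6)) = -12*467 + (-1 - 198)/(-97 + 3*6) = -5604 - 199/(-97 + 18) = -5604 - 199/(-79) = -5604 - 199*(-1/79) = -5604 + 199/79 = -442517/79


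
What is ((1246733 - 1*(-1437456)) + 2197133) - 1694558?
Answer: 3186764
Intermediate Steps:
((1246733 - 1*(-1437456)) + 2197133) - 1694558 = ((1246733 + 1437456) + 2197133) - 1694558 = (2684189 + 2197133) - 1694558 = 4881322 - 1694558 = 3186764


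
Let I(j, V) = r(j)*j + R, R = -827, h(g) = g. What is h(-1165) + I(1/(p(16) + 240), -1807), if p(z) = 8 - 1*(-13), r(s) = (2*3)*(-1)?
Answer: -173306/87 ≈ -1992.0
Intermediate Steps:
r(s) = -6 (r(s) = 6*(-1) = -6)
p(z) = 21 (p(z) = 8 + 13 = 21)
I(j, V) = -827 - 6*j (I(j, V) = -6*j - 827 = -827 - 6*j)
h(-1165) + I(1/(p(16) + 240), -1807) = -1165 + (-827 - 6/(21 + 240)) = -1165 + (-827 - 6/261) = -1165 + (-827 - 6*1/261) = -1165 + (-827 - 2/87) = -1165 - 71951/87 = -173306/87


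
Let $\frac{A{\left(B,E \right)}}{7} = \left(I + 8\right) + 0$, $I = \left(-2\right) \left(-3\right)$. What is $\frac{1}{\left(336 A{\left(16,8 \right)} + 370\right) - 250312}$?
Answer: $- \frac{1}{217014} \approx -4.608 \cdot 10^{-6}$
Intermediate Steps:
$I = 6$
$A{\left(B,E \right)} = 98$ ($A{\left(B,E \right)} = 7 \left(\left(6 + 8\right) + 0\right) = 7 \left(14 + 0\right) = 7 \cdot 14 = 98$)
$\frac{1}{\left(336 A{\left(16,8 \right)} + 370\right) - 250312} = \frac{1}{\left(336 \cdot 98 + 370\right) - 250312} = \frac{1}{\left(32928 + 370\right) - 250312} = \frac{1}{33298 - 250312} = \frac{1}{-217014} = - \frac{1}{217014}$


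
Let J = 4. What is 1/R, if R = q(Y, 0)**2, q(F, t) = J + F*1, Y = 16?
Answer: 1/400 ≈ 0.0025000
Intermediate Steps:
q(F, t) = 4 + F (q(F, t) = 4 + F*1 = 4 + F)
R = 400 (R = (4 + 16)**2 = 20**2 = 400)
1/R = 1/400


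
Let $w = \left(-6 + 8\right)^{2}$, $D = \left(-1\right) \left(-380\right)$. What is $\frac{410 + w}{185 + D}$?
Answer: $\frac{414}{565} \approx 0.73274$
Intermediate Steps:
$D = 380$
$w = 4$ ($w = 2^{2} = 4$)
$\frac{410 + w}{185 + D} = \frac{410 + 4}{185 + 380} = \frac{414}{565}$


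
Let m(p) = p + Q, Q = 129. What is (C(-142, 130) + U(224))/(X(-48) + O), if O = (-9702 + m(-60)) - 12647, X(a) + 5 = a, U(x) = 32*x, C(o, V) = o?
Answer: -7026/22333 ≈ -0.31460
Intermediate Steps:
X(a) = -5 + a
m(p) = 129 + p (m(p) = p + 129 = 129 + p)
O = -22280 (O = (-9702 + (129 - 60)) - 12647 = (-9702 + 69) - 12647 = -9633 - 12647 = -22280)
(C(-142, 130) + U(224))/(X(-48) + O) = (-142 + 32*224)/((-5 - 48) - 22280) = (-142 + 7168)/(-53 - 22280) = 7026/(-22333) = 7026*(-1/22333) = -7026/22333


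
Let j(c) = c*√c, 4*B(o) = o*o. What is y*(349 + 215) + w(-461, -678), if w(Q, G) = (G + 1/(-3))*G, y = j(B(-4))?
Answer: 464422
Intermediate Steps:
B(o) = o²/4 (B(o) = (o*o)/4 = o²/4)
j(c) = c^(3/2)
y = 8 (y = ((¼)*(-4)²)^(3/2) = ((¼)*16)^(3/2) = 4^(3/2) = 8)
w(Q, G) = G*(-⅓ + G) (w(Q, G) = (G - ⅓)*G = (-⅓ + G)*G = G*(-⅓ + G))
y*(349 + 215) + w(-461, -678) = 8*(349 + 215) - 678*(-⅓ - 678) = 8*564 - 678*(-2035/3) = 4512 + 459910 = 464422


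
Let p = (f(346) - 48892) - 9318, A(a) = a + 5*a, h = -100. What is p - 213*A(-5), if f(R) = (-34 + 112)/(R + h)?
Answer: -2124607/41 ≈ -51820.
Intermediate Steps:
A(a) = 6*a
f(R) = 78/(-100 + R) (f(R) = (-34 + 112)/(R - 100) = 78/(-100 + R))
p = -2386597/41 (p = (78/(-100 + 346) - 48892) - 9318 = (78/246 - 48892) - 9318 = (78*(1/246) - 48892) - 9318 = (13/41 - 48892) - 9318 = -2004559/41 - 9318 = -2386597/41 ≈ -58210.)
p - 213*A(-5) = -2386597/41 - 1278*(-5) = -2386597/41 - 213*(-30) = -2386597/41 + 6390 = -2124607/41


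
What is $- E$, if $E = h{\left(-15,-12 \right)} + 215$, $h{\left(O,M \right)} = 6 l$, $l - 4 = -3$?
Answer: $-221$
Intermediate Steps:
$l = 1$ ($l = 4 - 3 = 1$)
$h{\left(O,M \right)} = 6$ ($h{\left(O,M \right)} = 6 \cdot 1 = 6$)
$E = 221$ ($E = 6 + 215 = 221$)
$- E = \left(-1\right) 221 = -221$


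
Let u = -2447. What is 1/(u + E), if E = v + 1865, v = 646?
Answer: 1/64 ≈ 0.015625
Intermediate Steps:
E = 2511 (E = 646 + 1865 = 2511)
1/(u + E) = 1/(-2447 + 2511) = 1/64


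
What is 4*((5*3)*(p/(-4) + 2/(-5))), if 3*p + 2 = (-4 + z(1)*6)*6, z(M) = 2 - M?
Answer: -74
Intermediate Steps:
p = 10/3 (p = -⅔ + ((-4 + (2 - 1*1)*6)*6)/3 = -⅔ + ((-4 + (2 - 1)*6)*6)/3 = -⅔ + ((-4 + 1*6)*6)/3 = -⅔ + ((-4 + 6)*6)/3 = -⅔ + (2*6)/3 = -⅔ + (⅓)*12 = -⅔ + 4 = 10/3 ≈ 3.3333)
4*((5*3)*(p/(-4) + 2/(-5))) = 4*((5*3)*((10/3)/(-4) + 2/(-5))) = 4*(15*((10/3)*(-¼) + 2*(-⅕))) = 4*(15*(-⅚ - ⅖)) = 4*(15*(-37/30)) = 4*(-37/2) = -74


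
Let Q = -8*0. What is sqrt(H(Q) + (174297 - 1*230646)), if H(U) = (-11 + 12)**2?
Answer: 2*I*sqrt(14087) ≈ 237.38*I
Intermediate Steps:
Q = 0
H(U) = 1 (H(U) = 1**2 = 1)
sqrt(H(Q) + (174297 - 1*230646)) = sqrt(1 + (174297 - 1*230646)) = sqrt(1 + (174297 - 230646)) = sqrt(1 - 56349) = sqrt(-56348) = 2*I*sqrt(14087)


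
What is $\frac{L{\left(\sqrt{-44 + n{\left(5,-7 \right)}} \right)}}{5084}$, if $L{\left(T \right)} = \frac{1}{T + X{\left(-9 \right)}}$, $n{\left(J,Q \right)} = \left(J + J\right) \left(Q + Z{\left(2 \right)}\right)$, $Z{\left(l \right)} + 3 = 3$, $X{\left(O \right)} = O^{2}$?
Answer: $\frac{27}{11311900} - \frac{i \sqrt{114}}{33935700} \approx 2.3869 \cdot 10^{-6} - 3.1463 \cdot 10^{-7} i$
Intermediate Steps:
$Z{\left(l \right)} = 0$ ($Z{\left(l \right)} = -3 + 3 = 0$)
$n{\left(J,Q \right)} = 2 J Q$ ($n{\left(J,Q \right)} = \left(J + J\right) \left(Q + 0\right) = 2 J Q$)
$L{\left(T \right)} = \frac{1}{81 + T}$ ($L{\left(T \right)} = \frac{1}{T + \left(-9\right)^{2}} = \frac{1}{T + 81} = \frac{1}{81 + T}$)
$\frac{L{\left(\sqrt{-44 + n{\left(5,-7 \right)}} \right)}}{5084} = \frac{1}{\left(81 + \sqrt{-44 + 2 \cdot 5 \left(-7\right)}\right) 5084} = \frac{1}{81 + \sqrt{-44 - 70}} \cdot \frac{1}{5084} = \frac{1}{81 + \sqrt{-114}} \cdot \frac{1}{5084} = \frac{1}{81 + i \sqrt{114}} \cdot \frac{1}{5084} = \frac{1}{5084 \left(81 + i \sqrt{114}\right)}$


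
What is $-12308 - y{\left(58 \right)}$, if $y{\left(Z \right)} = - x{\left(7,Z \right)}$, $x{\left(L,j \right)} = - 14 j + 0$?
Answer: $-13120$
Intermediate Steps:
$x{\left(L,j \right)} = - 14 j$
$y{\left(Z \right)} = 14 Z$ ($y{\left(Z \right)} = - \left(-14\right) Z = 14 Z$)
$-12308 - y{\left(58 \right)} = -12308 - 14 \cdot 58 = -12308 - 812 = -13120$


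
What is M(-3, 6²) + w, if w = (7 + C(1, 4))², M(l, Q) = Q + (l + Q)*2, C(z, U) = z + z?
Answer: 183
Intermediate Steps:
C(z, U) = 2*z
M(l, Q) = 2*l + 3*Q (M(l, Q) = Q + (Q + l)*2 = Q + (2*Q + 2*l) = 2*l + 3*Q)
w = 81 (w = (7 + 2*1)² = (7 + 2)² = 9² = 81)
M(-3, 6²) + w = (2*(-3) + 3*6²) + 81 = (-6 + 3*36) + 81 = (-6 + 108) + 81 = 102 + 81 = 183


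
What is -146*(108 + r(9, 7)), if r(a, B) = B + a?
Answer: -18104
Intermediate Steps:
-146*(108 + r(9, 7)) = -146*(108 + (7 + 9)) = -146*(108 + 16) = -146*124 = -18104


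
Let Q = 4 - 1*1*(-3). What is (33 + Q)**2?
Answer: 1600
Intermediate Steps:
Q = 7 (Q = 4 - 1*(-3) = 4 + 3 = 7)
(33 + Q)**2 = (33 + 7)**2 = 40**2 = 1600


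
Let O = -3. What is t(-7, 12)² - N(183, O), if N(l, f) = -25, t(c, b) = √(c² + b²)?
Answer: 218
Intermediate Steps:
t(c, b) = √(b² + c²)
t(-7, 12)² - N(183, O) = (√(12² + (-7)²))² - 1*(-25) = (√(144 + 49))² + 25 = (√193)² + 25 = 193 + 25 = 218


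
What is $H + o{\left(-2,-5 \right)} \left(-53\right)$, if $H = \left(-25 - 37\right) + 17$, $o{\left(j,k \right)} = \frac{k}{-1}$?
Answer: $-310$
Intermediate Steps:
$o{\left(j,k \right)} = - k$ ($o{\left(j,k \right)} = k \left(-1\right) = - k$)
$H = -45$ ($H = -62 + 17 = -45$)
$H + o{\left(-2,-5 \right)} \left(-53\right) = -45 + \left(-1\right) \left(-5\right) \left(-53\right) = -45 + 5 \left(-53\right) = -45 - 265 = -310$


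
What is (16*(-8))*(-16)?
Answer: 2048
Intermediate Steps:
(16*(-8))*(-16) = -128*(-16) = 2048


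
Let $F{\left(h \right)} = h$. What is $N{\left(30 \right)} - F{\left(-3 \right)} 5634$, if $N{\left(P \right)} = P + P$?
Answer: $16962$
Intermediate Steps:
$N{\left(P \right)} = 2 P$
$N{\left(30 \right)} - F{\left(-3 \right)} 5634 = 2 \cdot 30 - \left(-3\right) 5634 = 60 - -16902 = 60 + 16902 = 16962$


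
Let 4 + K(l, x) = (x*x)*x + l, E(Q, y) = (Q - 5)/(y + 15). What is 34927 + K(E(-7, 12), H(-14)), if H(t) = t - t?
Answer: 314303/9 ≈ 34923.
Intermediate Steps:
E(Q, y) = (-5 + Q)/(15 + y)
H(t) = 0
K(l, x) = -4 + l + x³ (K(l, x) = -4 + ((x*x)*x + l) = -4 + (x²*x + l) = -4 + (x³ + l) = -4 + (l + x³) = -4 + l + x³)
34927 + K(E(-7, 12), H(-14)) = 34927 + (-4 + (-5 - 7)/(15 + 12) + 0³) = 34927 + (-4 - 12/27 + 0) = 34927 + (-4 + (1/27)*(-12) + 0) = 34927 + (-4 - 4/9 + 0) = 34927 - 40/9 = 314303/9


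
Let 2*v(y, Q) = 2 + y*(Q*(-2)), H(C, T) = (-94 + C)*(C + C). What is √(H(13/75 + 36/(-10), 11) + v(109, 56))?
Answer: I*√30573577/75 ≈ 73.724*I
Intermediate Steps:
H(C, T) = 2*C*(-94 + C) (H(C, T) = (-94 + C)*(2*C) = 2*C*(-94 + C))
v(y, Q) = 1 - Q*y (v(y, Q) = (2 + y*(Q*(-2)))/2 = (2 + y*(-2*Q))/2 = (2 - 2*Q*y)/2 = 1 - Q*y)
√(H(13/75 + 36/(-10), 11) + v(109, 56)) = √(2*(13/75 + 36/(-10))*(-94 + (13/75 + 36/(-10))) + (1 - 1*56*109)) = √(2*(13*(1/75) + 36*(-⅒))*(-94 + (13*(1/75) + 36*(-⅒))) + (1 - 6104)) = √(2*(13/75 - 18/5)*(-94 + (13/75 - 18/5)) - 6103) = √(2*(-257/75)*(-94 - 257/75) - 6103) = √(2*(-257/75)*(-7307/75) - 6103) = √(3755798/5625 - 6103) = √(-30573577/5625) = I*√30573577/75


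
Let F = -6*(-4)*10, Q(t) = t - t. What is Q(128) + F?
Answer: 240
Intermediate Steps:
Q(t) = 0
F = 240 (F = 24*10 = 240)
Q(128) + F = 0 + 240 = 240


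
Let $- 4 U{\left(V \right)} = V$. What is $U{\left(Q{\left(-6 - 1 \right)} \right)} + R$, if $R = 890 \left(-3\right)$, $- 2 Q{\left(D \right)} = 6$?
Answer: $- \frac{10677}{4} \approx -2669.3$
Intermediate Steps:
$Q{\left(D \right)} = -3$ ($Q{\left(D \right)} = \left(- \frac{1}{2}\right) 6 = -3$)
$U{\left(V \right)} = - \frac{V}{4}$
$R = -2670$
$U{\left(Q{\left(-6 - 1 \right)} \right)} + R = \left(- \frac{1}{4}\right) \left(-3\right) - 2670 = \frac{3}{4} - 2670 = - \frac{10677}{4}$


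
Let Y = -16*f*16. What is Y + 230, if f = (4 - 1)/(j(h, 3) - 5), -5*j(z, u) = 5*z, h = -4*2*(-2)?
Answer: 1866/7 ≈ 266.57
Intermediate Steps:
h = 16 (h = -8*(-2) = 16)
j(z, u) = -z
f = -1/7 (f = (4 - 1)/(-1*16 - 5) = 3/(-16 - 5) = 3/(-21) = 3*(-1/21) = -1/7 ≈ -0.14286)
Y = 256/7 (Y = -16*(-1/7)*16 = (16/7)*16 = 256/7 ≈ 36.571)
Y + 230 = 256/7 + 230 = 1866/7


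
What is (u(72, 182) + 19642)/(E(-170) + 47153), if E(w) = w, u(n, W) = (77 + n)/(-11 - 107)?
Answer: 2317607/5543994 ≈ 0.41804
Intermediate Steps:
u(n, W) = -77/118 - n/118 (u(n, W) = (77 + n)/(-118) = (77 + n)*(-1/118) = -77/118 - n/118)
(u(72, 182) + 19642)/(E(-170) + 47153) = ((-77/118 - 1/118*72) + 19642)/(-170 + 47153) = ((-77/118 - 36/59) + 19642)/46983 = (-149/118 + 19642)*(1/46983) = (2317607/118)*(1/46983) = 2317607/5543994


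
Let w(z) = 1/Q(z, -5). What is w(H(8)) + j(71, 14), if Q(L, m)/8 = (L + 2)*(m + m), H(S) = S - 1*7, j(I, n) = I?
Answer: 17039/240 ≈ 70.996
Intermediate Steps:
H(S) = -7 + S (H(S) = S - 7 = -7 + S)
Q(L, m) = 16*m*(2 + L) (Q(L, m) = 8*((L + 2)*(m + m)) = 8*((2 + L)*(2*m)) = 8*(2*m*(2 + L)) = 16*m*(2 + L))
w(z) = 1/(-160 - 80*z) (w(z) = 1/(16*(-5)*(2 + z)) = 1/(-160 - 80*z))
w(H(8)) + j(71, 14) = -1/(160 + 80*(-7 + 8)) + 71 = -1/(160 + 80*1) + 71 = -1/(160 + 80) + 71 = -1/240 + 71 = 17039/240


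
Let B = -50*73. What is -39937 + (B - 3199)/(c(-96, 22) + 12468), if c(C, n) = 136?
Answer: -503372797/12604 ≈ -39938.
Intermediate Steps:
B = -3650
-39937 + (B - 3199)/(c(-96, 22) + 12468) = -39937 + (-3650 - 3199)/(136 + 12468) = -39937 - 6849/12604 = -503372797/12604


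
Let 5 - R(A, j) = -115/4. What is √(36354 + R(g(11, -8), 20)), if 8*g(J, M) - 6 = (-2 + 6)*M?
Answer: √145551/2 ≈ 190.76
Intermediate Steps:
g(J, M) = ¾ + M/2 (g(J, M) = ¾ + ((-2 + 6)*M)/8 = ¾ + (4*M)/8 = ¾ + M/2)
R(A, j) = 135/4 (R(A, j) = 5 - (-115)/4 = 5 - 1*(-115/4) = 5 + 115/4 = 135/4)
√(36354 + R(g(11, -8), 20)) = √(36354 + 135/4) = √(145551/4) = √145551/2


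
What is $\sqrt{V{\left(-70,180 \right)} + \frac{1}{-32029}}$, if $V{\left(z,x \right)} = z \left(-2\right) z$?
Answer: $\frac{i \sqrt{10053397073829}}{32029} \approx 98.995 i$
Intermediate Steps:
$V{\left(z,x \right)} = - 2 z^{2}$ ($V{\left(z,x \right)} = - 2 z z = - 2 z^{2}$)
$\sqrt{V{\left(-70,180 \right)} + \frac{1}{-32029}} = \sqrt{- 2 \left(-70\right)^{2} + \frac{1}{-32029}} = \sqrt{\left(-2\right) 4900 - \frac{1}{32029}} = \sqrt{-9800 - \frac{1}{32029}} = \sqrt{- \frac{313884201}{32029}} = \frac{i \sqrt{10053397073829}}{32029}$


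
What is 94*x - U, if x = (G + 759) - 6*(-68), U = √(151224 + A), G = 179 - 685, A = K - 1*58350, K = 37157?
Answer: 62134 - √130031 ≈ 61773.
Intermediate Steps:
A = -21193 (A = 37157 - 1*58350 = 37157 - 58350 = -21193)
G = -506
U = √130031 (U = √(151224 - 21193) = √130031 ≈ 360.60)
x = 661 (x = (-506 + 759) - 6*(-68) = 253 + 408 = 661)
94*x - U = 94*661 - √130031 = 62134 - √130031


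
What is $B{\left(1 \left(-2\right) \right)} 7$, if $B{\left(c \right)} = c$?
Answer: $-14$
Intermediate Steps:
$B{\left(1 \left(-2\right) \right)} 7 = 1 \left(-2\right) 7 = \left(-2\right) 7 = -14$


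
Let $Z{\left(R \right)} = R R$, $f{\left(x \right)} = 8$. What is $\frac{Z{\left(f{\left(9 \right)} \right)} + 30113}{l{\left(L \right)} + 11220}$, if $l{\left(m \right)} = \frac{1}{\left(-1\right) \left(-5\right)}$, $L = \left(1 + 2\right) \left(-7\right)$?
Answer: $\frac{150885}{56101} \approx 2.6895$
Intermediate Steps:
$L = -21$ ($L = 3 \left(-7\right) = -21$)
$l{\left(m \right)} = \frac{1}{5}$
$Z{\left(R \right)} = R^{2}$
$\frac{Z{\left(f{\left(9 \right)} \right)} + 30113}{l{\left(L \right)} + 11220} = \frac{8^{2} + 30113}{\frac{1}{5} + 11220} = \frac{64 + 30113}{\frac{56101}{5}} = 30177 \cdot \frac{5}{56101} = \frac{150885}{56101}$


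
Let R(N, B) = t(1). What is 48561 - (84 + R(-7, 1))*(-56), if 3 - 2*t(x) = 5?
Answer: 53209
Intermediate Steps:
t(x) = -1 (t(x) = 3/2 - ½*5 = 3/2 - 5/2 = -1)
R(N, B) = -1
48561 - (84 + R(-7, 1))*(-56) = 48561 - (84 - 1)*(-56) = 48561 - 83*(-56) = 48561 - 1*(-4648) = 48561 + 4648 = 53209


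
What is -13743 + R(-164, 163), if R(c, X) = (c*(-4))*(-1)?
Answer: -14399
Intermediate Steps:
R(c, X) = 4*c (R(c, X) = -4*c*(-1) = 4*c)
-13743 + R(-164, 163) = -13743 + 4*(-164) = -13743 - 656 = -14399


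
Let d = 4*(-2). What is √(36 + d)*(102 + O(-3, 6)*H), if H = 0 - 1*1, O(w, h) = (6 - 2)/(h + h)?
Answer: 610*√7/3 ≈ 537.97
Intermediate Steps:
O(w, h) = 2/h (O(w, h) = 4/((2*h)) = 4*(1/(2*h)) = 2/h)
H = -1 (H = 0 - 1 = -1)
d = -8
√(36 + d)*(102 + O(-3, 6)*H) = √(36 - 8)*(102 + (2/6)*(-1)) = √28*(102 + (2*(⅙))*(-1)) = (2*√7)*(102 + (⅓)*(-1)) = (2*√7)*(102 - ⅓) = (2*√7)*(305/3) = 610*√7/3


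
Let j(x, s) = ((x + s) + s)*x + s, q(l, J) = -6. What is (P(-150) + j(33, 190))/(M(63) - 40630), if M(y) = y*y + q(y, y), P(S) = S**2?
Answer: -36319/36667 ≈ -0.99051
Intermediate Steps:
j(x, s) = s + x*(x + 2*s) (j(x, s) = ((s + x) + s)*x + s = (x + 2*s)*x + s = x*(x + 2*s) + s = s + x*(x + 2*s))
M(y) = -6 + y**2 (M(y) = y*y - 6 = y**2 - 6 = -6 + y**2)
(P(-150) + j(33, 190))/(M(63) - 40630) = ((-150)**2 + (190 + 33**2 + 2*190*33))/((-6 + 63**2) - 40630) = (22500 + (190 + 1089 + 12540))/((-6 + 3969) - 40630) = (22500 + 13819)/(3963 - 40630) = 36319/(-36667) = 36319*(-1/36667) = -36319/36667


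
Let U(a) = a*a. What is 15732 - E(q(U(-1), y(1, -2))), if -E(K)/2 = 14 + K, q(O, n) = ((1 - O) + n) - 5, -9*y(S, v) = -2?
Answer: 141754/9 ≈ 15750.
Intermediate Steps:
y(S, v) = 2/9 (y(S, v) = -1/9*(-2) = 2/9)
U(a) = a**2
q(O, n) = -4 + n - O (q(O, n) = (1 + n - O) - 5 = -4 + n - O)
E(K) = -28 - 2*K (E(K) = -2*(14 + K) = -28 - 2*K)
15732 - E(q(U(-1), y(1, -2))) = 15732 - (-28 - 2*(-4 + 2/9 - 1*(-1)**2)) = 15732 - (-28 - 2*(-4 + 2/9 - 1*1)) = 15732 - (-28 - 2*(-4 + 2/9 - 1)) = 15732 - (-28 - 2*(-43/9)) = 15732 - (-28 + 86/9) = 15732 - 1*(-166/9) = 15732 + 166/9 = 141754/9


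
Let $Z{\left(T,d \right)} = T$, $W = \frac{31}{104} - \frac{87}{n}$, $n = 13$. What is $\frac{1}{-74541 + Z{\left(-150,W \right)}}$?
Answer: $- \frac{1}{74691} \approx -1.3388 \cdot 10^{-5}$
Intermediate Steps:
$W = - \frac{665}{104}$ ($W = \frac{31}{104} - \frac{87}{13} = - \frac{665}{104} \approx -6.3942$)
$\frac{1}{-74541 + Z{\left(-150,W \right)}} = \frac{1}{-74541 - 150} = \frac{1}{-74691} = - \frac{1}{74691}$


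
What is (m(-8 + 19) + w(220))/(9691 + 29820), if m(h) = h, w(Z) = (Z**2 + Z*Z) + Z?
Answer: 97031/39511 ≈ 2.4558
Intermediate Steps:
w(Z) = Z + 2*Z**2 (w(Z) = (Z**2 + Z**2) + Z = 2*Z**2 + Z = Z + 2*Z**2)
(m(-8 + 19) + w(220))/(9691 + 29820) = ((-8 + 19) + 220*(1 + 2*220))/(9691 + 29820) = (11 + 220*(1 + 440))/39511 = (11 + 220*441)*(1/39511) = (11 + 97020)*(1/39511) = 97031*(1/39511) = 97031/39511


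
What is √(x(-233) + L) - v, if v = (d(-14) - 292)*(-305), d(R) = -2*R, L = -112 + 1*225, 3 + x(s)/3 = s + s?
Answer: -80520 + I*√1294 ≈ -80520.0 + 35.972*I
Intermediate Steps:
x(s) = -9 + 6*s (x(s) = -9 + 3*(s + s) = -9 + 3*(2*s) = -9 + 6*s)
L = 113 (L = -112 + 225 = 113)
v = 80520 (v = (-2*(-14) - 292)*(-305) = (28 - 292)*(-305) = -264*(-305) = 80520)
√(x(-233) + L) - v = √((-9 + 6*(-233)) + 113) - 1*80520 = √((-9 - 1398) + 113) - 80520 = √(-1407 + 113) - 80520 = √(-1294) - 80520 = I*√1294 - 80520 = -80520 + I*√1294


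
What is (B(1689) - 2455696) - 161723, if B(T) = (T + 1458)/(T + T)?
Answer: -2947212745/1126 ≈ -2.6174e+6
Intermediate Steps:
B(T) = (1458 + T)/(2*T) (B(T) = (1458 + T)/((2*T)) = (1458 + T)*(1/(2*T)) = (1458 + T)/(2*T))
(B(1689) - 2455696) - 161723 = ((½)*(1458 + 1689)/1689 - 2455696) - 161723 = ((½)*(1/1689)*3147 - 2455696) - 161723 = (1049/1126 - 2455696) - 161723 = -2765112647/1126 - 161723 = -2947212745/1126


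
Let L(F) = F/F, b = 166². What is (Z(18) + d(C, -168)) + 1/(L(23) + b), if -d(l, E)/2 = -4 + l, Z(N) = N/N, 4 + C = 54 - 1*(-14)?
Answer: -3279282/27557 ≈ -119.00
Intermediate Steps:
C = 64 (C = -4 + (54 - 1*(-14)) = -4 + (54 + 14) = -4 + 68 = 64)
b = 27556
Z(N) = 1
L(F) = 1
d(l, E) = 8 - 2*l (d(l, E) = -2*(-4 + l) = 8 - 2*l)
(Z(18) + d(C, -168)) + 1/(L(23) + b) = (1 + (8 - 2*64)) + 1/(1 + 27556) = (1 + (8 - 128)) + 1/27557 = (1 - 120) + 1/27557 = -119 + 1/27557 = -3279282/27557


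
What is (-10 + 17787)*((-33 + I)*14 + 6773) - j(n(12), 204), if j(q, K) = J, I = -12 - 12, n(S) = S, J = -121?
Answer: 106217696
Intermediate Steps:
I = -24
j(q, K) = -121
(-10 + 17787)*((-33 + I)*14 + 6773) - j(n(12), 204) = (-10 + 17787)*((-33 - 24)*14 + 6773) - 1*(-121) = 17777*(-57*14 + 6773) + 121 = 17777*(-798 + 6773) + 121 = 17777*5975 + 121 = 106217575 + 121 = 106217696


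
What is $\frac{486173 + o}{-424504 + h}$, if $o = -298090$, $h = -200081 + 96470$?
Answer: $- \frac{26869}{75445} \approx -0.35614$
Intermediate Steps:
$h = -103611$
$\frac{486173 + o}{-424504 + h} = \frac{486173 - 298090}{-424504 - 103611} = \frac{188083}{-528115} = 188083 \left(- \frac{1}{528115}\right) = - \frac{26869}{75445}$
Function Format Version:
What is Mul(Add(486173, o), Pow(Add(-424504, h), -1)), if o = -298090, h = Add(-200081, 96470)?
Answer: Rational(-26869, 75445) ≈ -0.35614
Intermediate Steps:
h = -103611
Mul(Add(486173, o), Pow(Add(-424504, h), -1)) = Mul(Add(486173, -298090), Pow(Add(-424504, -103611), -1)) = Mul(188083, Pow(-528115, -1)) = Mul(188083, Rational(-1, 528115)) = Rational(-26869, 75445)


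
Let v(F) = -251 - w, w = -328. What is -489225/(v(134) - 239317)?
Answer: 97845/47848 ≈ 2.0449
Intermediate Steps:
v(F) = 77 (v(F) = -251 - 1*(-328) = -251 + 328 = 77)
-489225/(v(134) - 239317) = -489225/(77 - 239317) = -489225/(-239240) = -489225*(-1/239240) = 97845/47848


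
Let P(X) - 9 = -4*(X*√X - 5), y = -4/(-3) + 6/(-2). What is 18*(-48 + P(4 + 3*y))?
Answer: -342 + 72*I ≈ -342.0 + 72.0*I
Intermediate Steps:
y = -5/3 (y = -4*(-⅓) + 6*(-½) = 4/3 - 3 = -5/3 ≈ -1.6667)
P(X) = 29 - 4*X^(3/2) (P(X) = 9 - 4*(X*√X - 5) = 9 - 4*(X^(3/2) - 5) = 9 - 4*(-5 + X^(3/2)) = 9 + (20 - 4*X^(3/2)) = 29 - 4*X^(3/2))
18*(-48 + P(4 + 3*y)) = 18*(-48 + (29 - 4*(4 + 3*(-5/3))^(3/2))) = 18*(-48 + (29 - 4*(4 - 5)^(3/2))) = 18*(-48 + (29 - (-4)*I)) = 18*(-48 + (29 + 4*I)) = 18*(-19 + 4*I) = -342 + 72*I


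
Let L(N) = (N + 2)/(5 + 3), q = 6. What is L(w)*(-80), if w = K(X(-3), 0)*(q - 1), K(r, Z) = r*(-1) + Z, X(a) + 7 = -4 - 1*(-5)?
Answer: -320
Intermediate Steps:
X(a) = -6 (X(a) = -7 + (-4 - 1*(-5)) = -7 + (-4 + 5) = -7 + 1 = -6)
K(r, Z) = Z - r (K(r, Z) = -r + Z = Z - r)
w = 30 (w = (0 - 1*(-6))*(6 - 1) = (0 + 6)*5 = 6*5 = 30)
L(N) = 1/4 + N/8 (L(N) = (2 + N)/8 = (2 + N)*(1/8) = 1/4 + N/8)
L(w)*(-80) = (1/4 + (1/8)*30)*(-80) = (1/4 + 15/4)*(-80) = 4*(-80) = -320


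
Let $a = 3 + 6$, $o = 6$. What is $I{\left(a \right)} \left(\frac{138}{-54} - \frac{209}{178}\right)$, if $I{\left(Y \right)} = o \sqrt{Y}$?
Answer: $- \frac{5975}{89} \approx -67.135$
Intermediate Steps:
$a = 9$
$I{\left(Y \right)} = 6 \sqrt{Y}$
$I{\left(a \right)} \left(\frac{138}{-54} - \frac{209}{178}\right) = 6 \sqrt{9} \left(\frac{138}{-54} - \frac{209}{178}\right) = 6 \cdot 3 \left(138 \left(- \frac{1}{54}\right) - \frac{209}{178}\right) = 18 \left(- \frac{23}{9} - \frac{209}{178}\right) = 18 \left(- \frac{5975}{1602}\right) = - \frac{5975}{89}$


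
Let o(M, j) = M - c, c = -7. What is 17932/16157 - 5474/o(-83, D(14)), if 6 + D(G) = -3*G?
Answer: 44903125/613966 ≈ 73.136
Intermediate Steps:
D(G) = -6 - 3*G
o(M, j) = 7 + M (o(M, j) = M - 1*(-7) = M + 7 = 7 + M)
17932/16157 - 5474/o(-83, D(14)) = 17932/16157 - 5474/(7 - 83) = 17932*(1/16157) - 5474/(-76) = 17932/16157 - 5474*(-1/76) = 17932/16157 + 2737/38 = 44903125/613966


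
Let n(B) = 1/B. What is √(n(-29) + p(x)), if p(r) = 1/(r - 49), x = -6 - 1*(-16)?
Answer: 2*I*√19227/1131 ≈ 0.2452*I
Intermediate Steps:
x = 10 (x = -6 + 16 = 10)
p(r) = 1/(-49 + r)
√(n(-29) + p(x)) = √(1/(-29) + 1/(-49 + 10)) = √(-1/29 + 1/(-39)) = √(-1/29 - 1/39) = √(-68/1131) = 2*I*√19227/1131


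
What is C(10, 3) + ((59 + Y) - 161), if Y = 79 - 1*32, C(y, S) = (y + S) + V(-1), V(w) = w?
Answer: -43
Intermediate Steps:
C(y, S) = -1 + S + y (C(y, S) = (y + S) - 1 = (S + y) - 1 = -1 + S + y)
Y = 47 (Y = 79 - 32 = 47)
C(10, 3) + ((59 + Y) - 161) = (-1 + 3 + 10) + ((59 + 47) - 161) = 12 + (106 - 161) = 12 - 55 = -43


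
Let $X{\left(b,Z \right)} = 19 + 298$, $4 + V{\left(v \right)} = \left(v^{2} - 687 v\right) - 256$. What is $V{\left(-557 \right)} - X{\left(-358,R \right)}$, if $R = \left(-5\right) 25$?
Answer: $692331$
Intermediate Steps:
$V{\left(v \right)} = -260 + v^{2} - 687 v$ ($V{\left(v \right)} = -4 - \left(256 - v^{2} + 687 v\right) = -260 + v^{2} - 687 v$)
$R = -125$
$X{\left(b,Z \right)} = 317$
$V{\left(-557 \right)} - X{\left(-358,R \right)} = \left(-260 + \left(-557\right)^{2} - -382659\right) - 317 = \left(-260 + 310249 + 382659\right) - 317 = 692648 - 317 = 692331$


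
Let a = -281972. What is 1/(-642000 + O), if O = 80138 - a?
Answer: -1/279890 ≈ -3.5728e-6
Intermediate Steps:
O = 362110 (O = 80138 - 1*(-281972) = 80138 + 281972 = 362110)
1/(-642000 + O) = 1/(-642000 + 362110) = 1/(-279890) = -1/279890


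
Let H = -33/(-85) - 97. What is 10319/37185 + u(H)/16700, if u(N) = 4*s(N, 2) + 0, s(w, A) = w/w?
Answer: 8623802/31049475 ≈ 0.27774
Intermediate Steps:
s(w, A) = 1
H = -8212/85 (H = -33*(-1/85) - 97 = 33/85 - 97 = -8212/85 ≈ -96.612)
u(N) = 4 (u(N) = 4*1 + 0 = 4 + 0 = 4)
10319/37185 + u(H)/16700 = 10319/37185 + 4/16700 = 10319*(1/37185) + 4*(1/16700) = 10319/37185 + 1/4175 = 8623802/31049475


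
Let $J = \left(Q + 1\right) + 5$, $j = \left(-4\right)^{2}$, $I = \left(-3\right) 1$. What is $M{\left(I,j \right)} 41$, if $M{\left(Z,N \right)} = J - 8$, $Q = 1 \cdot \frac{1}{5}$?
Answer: $- \frac{369}{5} \approx -73.8$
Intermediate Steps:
$Q = \frac{1}{5}$ ($Q = 1 \cdot \frac{1}{5} = \frac{1}{5} \approx 0.2$)
$I = -3$
$j = 16$
$J = \frac{31}{5}$ ($J = \left(\frac{1}{5} + 1\right) + 5 = \frac{6}{5} + 5 = \frac{31}{5} \approx 6.2$)
$M{\left(Z,N \right)} = - \frac{9}{5}$ ($M{\left(Z,N \right)} = \frac{31}{5} - 8 = - \frac{9}{5}$)
$M{\left(I,j \right)} 41 = \left(- \frac{9}{5}\right) 41 = - \frac{369}{5}$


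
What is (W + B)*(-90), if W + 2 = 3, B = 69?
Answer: -6300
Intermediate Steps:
W = 1 (W = -2 + 3 = 1)
(W + B)*(-90) = (1 + 69)*(-90) = 70*(-90) = -6300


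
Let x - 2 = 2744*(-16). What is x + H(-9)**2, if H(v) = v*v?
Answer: -37341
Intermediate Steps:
H(v) = v**2
x = -43902 (x = 2 + 2744*(-16) = 2 - 43904 = -43902)
x + H(-9)**2 = -43902 + ((-9)**2)**2 = -43902 + 81**2 = -43902 + 6561 = -37341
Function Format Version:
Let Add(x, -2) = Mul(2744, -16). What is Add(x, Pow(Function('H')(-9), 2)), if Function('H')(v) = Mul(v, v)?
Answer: -37341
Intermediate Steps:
Function('H')(v) = Pow(v, 2)
x = -43902 (x = Add(2, Mul(2744, -16)) = Add(2, -43904) = -43902)
Add(x, Pow(Function('H')(-9), 2)) = Add(-43902, Pow(Pow(-9, 2), 2)) = Add(-43902, Pow(81, 2)) = Add(-43902, 6561) = -37341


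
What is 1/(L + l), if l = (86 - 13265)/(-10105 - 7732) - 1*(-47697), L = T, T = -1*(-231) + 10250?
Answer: 17837/1037734165 ≈ 1.7188e-5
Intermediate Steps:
T = 10481 (T = 231 + 10250 = 10481)
L = 10481
l = 850784568/17837 (l = -13179/(-17837) + 47697 = -13179*(-1/17837) + 47697 = 13179/17837 + 47697 = 850784568/17837 ≈ 47698.)
1/(L + l) = 1/(10481 + 850784568/17837) = 1/(1037734165/17837) = 17837/1037734165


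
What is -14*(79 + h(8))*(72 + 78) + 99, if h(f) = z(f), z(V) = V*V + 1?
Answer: -302301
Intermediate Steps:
z(V) = 1 + V² (z(V) = V² + 1 = 1 + V²)
h(f) = 1 + f²
-14*(79 + h(8))*(72 + 78) + 99 = -14*(79 + (1 + 8²))*(72 + 78) + 99 = -14*(79 + (1 + 64))*150 + 99 = -14*(79 + 65)*150 + 99 = -2016*150 + 99 = -14*21600 + 99 = -302400 + 99 = -302301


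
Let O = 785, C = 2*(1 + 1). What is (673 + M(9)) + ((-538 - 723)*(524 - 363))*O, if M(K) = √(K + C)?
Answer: -159370812 + √13 ≈ -1.5937e+8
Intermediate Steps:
C = 4 (C = 2*2 = 4)
M(K) = √(4 + K) (M(K) = √(K + 4) = √(4 + K))
(673 + M(9)) + ((-538 - 723)*(524 - 363))*O = (673 + √(4 + 9)) + ((-538 - 723)*(524 - 363))*785 = (673 + √13) - 1261*161*785 = (673 + √13) - 203021*785 = (673 + √13) - 159371485 = -159370812 + √13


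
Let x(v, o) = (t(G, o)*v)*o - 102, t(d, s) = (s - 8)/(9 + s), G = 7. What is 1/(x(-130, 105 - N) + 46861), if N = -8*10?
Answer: 97/2407198 ≈ 4.0296e-5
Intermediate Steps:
t(d, s) = (-8 + s)/(9 + s)
N = -80
x(v, o) = -102 + o*v*(-8 + o)/(9 + o) (x(v, o) = (((-8 + o)/(9 + o))*v)*o - 102 = (v*(-8 + o)/(9 + o))*o - 102 = o*v*(-8 + o)/(9 + o) - 102 = -102 + o*v*(-8 + o)/(9 + o))
1/(x(-130, 105 - N) + 46861) = 1/((-918 - 102*(105 - 1*(-80)) + (105 - 1*(-80))*(-130)*(-8 + (105 - 1*(-80))))/(9 + (105 - 1*(-80))) + 46861) = 1/((-918 - 102*(105 + 80) + (105 + 80)*(-130)*(-8 + (105 + 80)))/(9 + (105 + 80)) + 46861) = 1/((-918 - 102*185 + 185*(-130)*(-8 + 185))/(9 + 185) + 46861) = 1/((-918 - 18870 + 185*(-130)*177)/194 + 46861) = 1/((-918 - 18870 - 4256850)/194 + 46861) = 1/((1/194)*(-4276638) + 46861) = 1/(-2138319/97 + 46861) = 1/(2407198/97) = 97/2407198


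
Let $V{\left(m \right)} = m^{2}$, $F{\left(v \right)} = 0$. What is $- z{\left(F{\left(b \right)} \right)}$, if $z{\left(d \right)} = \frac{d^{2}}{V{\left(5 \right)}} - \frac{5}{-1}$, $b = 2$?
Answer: $-5$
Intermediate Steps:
$z{\left(d \right)} = 5 + \frac{d^{2}}{25}$ ($z{\left(d \right)} = \frac{d^{2}}{5^{2}} - \frac{5}{-1} = \frac{d^{2}}{25} - -5 = d^{2} \cdot \frac{1}{25} + 5 = \frac{d^{2}}{25} + 5 = 5 + \frac{d^{2}}{25}$)
$- z{\left(F{\left(b \right)} \right)} = - (5 + \frac{0^{2}}{25}) = - (5 + \frac{1}{25} \cdot 0) = - (5 + 0) = \left(-1\right) 5 = -5$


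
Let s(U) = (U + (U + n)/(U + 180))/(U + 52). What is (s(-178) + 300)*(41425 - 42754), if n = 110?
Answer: -8419658/21 ≈ -4.0094e+5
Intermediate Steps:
s(U) = (U + (110 + U)/(180 + U))/(52 + U) (s(U) = (U + (U + 110)/(U + 180))/(U + 52) = (U + (110 + U)/(180 + U))/(52 + U))
(s(-178) + 300)*(41425 - 42754) = ((110 + (-178)² + 181*(-178))/(9360 + (-178)² + 232*(-178)) + 300)*(41425 - 42754) = ((110 + 31684 - 32218)/(9360 + 31684 - 41296) + 300)*(-1329) = (-424/(-252) + 300)*(-1329) = (-1/252*(-424) + 300)*(-1329) = (106/63 + 300)*(-1329) = (19006/63)*(-1329) = -8419658/21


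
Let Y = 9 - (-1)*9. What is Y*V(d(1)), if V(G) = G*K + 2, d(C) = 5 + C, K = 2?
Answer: 252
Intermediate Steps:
V(G) = 2 + 2*G (V(G) = G*2 + 2 = 2*G + 2 = 2 + 2*G)
Y = 18 (Y = 9 - 1*(-9) = 9 + 9 = 18)
Y*V(d(1)) = 18*(2 + 2*(5 + 1)) = 18*(2 + 2*6) = 18*(2 + 12) = 18*14 = 252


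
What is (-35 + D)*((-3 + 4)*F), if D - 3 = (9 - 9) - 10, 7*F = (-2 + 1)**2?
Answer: -6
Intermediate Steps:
F = 1/7 (F = (-2 + 1)**2/7 = (1/7)*(-1)**2 = (1/7)*1 = 1/7 ≈ 0.14286)
D = -7 (D = 3 + ((9 - 9) - 10) = 3 + (0 - 10) = 3 - 10 = -7)
(-35 + D)*((-3 + 4)*F) = (-35 - 7)*((-3 + 4)*(1/7)) = -42/7 = -42*1/7 = -6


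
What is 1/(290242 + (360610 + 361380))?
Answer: 1/1012232 ≈ 9.8791e-7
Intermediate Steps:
1/(290242 + (360610 + 361380)) = 1/(290242 + 721990) = 1/1012232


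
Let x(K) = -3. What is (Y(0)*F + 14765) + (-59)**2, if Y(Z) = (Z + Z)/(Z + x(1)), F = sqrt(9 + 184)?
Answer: 18246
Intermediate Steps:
F = sqrt(193) ≈ 13.892
Y(Z) = 2*Z/(-3 + Z) (Y(Z) = (Z + Z)/(Z - 3) = (2*Z)/(-3 + Z) = 2*Z/(-3 + Z))
(Y(0)*F + 14765) + (-59)**2 = ((2*0/(-3 + 0))*sqrt(193) + 14765) + (-59)**2 = ((2*0/(-3))*sqrt(193) + 14765) + 3481 = ((2*0*(-1/3))*sqrt(193) + 14765) + 3481 = (0*sqrt(193) + 14765) + 3481 = (0 + 14765) + 3481 = 14765 + 3481 = 18246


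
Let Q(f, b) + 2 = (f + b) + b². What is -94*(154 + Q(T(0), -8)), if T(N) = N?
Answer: -19552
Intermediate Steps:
Q(f, b) = -2 + b + f + b² (Q(f, b) = -2 + ((f + b) + b²) = -2 + ((b + f) + b²) = -2 + (b + f + b²) = -2 + b + f + b²)
-94*(154 + Q(T(0), -8)) = -94*(154 + (-2 - 8 + 0 + (-8)²)) = -94*(154 + (-2 - 8 + 0 + 64)) = -94*(154 + 54) = -94*208 = -19552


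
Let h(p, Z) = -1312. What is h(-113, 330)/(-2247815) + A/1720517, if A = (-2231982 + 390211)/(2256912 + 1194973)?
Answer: 311514529332907/533993343264584767 ≈ 0.00058337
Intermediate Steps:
A = -1841771/3451885 ≈ -0.53356
h(-113, 330)/(-2247815) + A/1720517 = -1312/(-2247815) - 1841771/3451885/1720517 = -1312*(-1/2247815) - 1841771/3451885*1/1720517 = 1312/2247815 - 1841771/5939026824545 = 311514529332907/533993343264584767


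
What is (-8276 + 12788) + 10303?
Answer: 14815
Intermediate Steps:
(-8276 + 12788) + 10303 = 4512 + 10303 = 14815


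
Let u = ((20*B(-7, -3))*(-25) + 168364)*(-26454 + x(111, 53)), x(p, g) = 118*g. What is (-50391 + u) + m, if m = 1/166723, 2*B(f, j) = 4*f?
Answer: -590600087213092/166723 ≈ -3.5424e+9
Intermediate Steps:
B(f, j) = 2*f (B(f, j) = (4*f)/2 = 2*f)
m = 1/166723 ≈ 5.9980e-6
u = -3542352800 (u = ((20*(2*(-7)))*(-25) + 168364)*(-26454 + 118*53) = ((20*(-14))*(-25) + 168364)*(-26454 + 6254) = (-280*(-25) + 168364)*(-20200) = (7000 + 168364)*(-20200) = 175364*(-20200) = -3542352800)
(-50391 + u) + m = (-50391 - 3542352800) + 1/166723 = -3542403191 + 1/166723 = -590600087213092/166723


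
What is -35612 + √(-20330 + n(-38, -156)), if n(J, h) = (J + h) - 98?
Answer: -35612 + I*√20622 ≈ -35612.0 + 143.6*I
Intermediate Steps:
n(J, h) = -98 + J + h
-35612 + √(-20330 + n(-38, -156)) = -35612 + √(-20330 + (-98 - 38 - 156)) = -35612 + √(-20330 - 292) = -35612 + √(-20622) = -35612 + I*√20622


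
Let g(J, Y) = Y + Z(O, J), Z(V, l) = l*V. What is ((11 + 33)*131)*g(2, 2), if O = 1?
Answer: 23056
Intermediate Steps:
Z(V, l) = V*l
g(J, Y) = J + Y (g(J, Y) = Y + 1*J = Y + J = J + Y)
((11 + 33)*131)*g(2, 2) = ((11 + 33)*131)*(2 + 2) = (44*131)*4 = 5764*4 = 23056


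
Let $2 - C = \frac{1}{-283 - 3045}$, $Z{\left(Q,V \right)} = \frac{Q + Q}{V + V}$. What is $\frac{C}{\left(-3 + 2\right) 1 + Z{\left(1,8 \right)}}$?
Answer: $- \frac{951}{416} \approx -2.2861$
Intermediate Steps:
$Z{\left(Q,V \right)} = \frac{Q}{V}$ ($Z{\left(Q,V \right)} = \frac{2 Q}{2 V} = 2 Q \frac{1}{2 V} = \frac{Q}{V}$)
$C = \frac{6657}{3328}$ ($C = 2 - \frac{1}{-283 - 3045} = 2 - \frac{1}{-3328} = 2 - - \frac{1}{3328} = 2 + \frac{1}{3328} = \frac{6657}{3328} \approx 2.0003$)
$\frac{C}{\left(-3 + 2\right) 1 + Z{\left(1,8 \right)}} = \frac{6657}{3328 \left(\left(-3 + 2\right) 1 + 1 \cdot \frac{1}{8}\right)} = \frac{6657}{3328 \left(\left(-1\right) 1 + 1 \cdot \frac{1}{8}\right)} = \frac{6657}{3328 \left(-1 + \frac{1}{8}\right)} = \frac{6657}{3328 \left(- \frac{7}{8}\right)} = \frac{6657}{3328} \left(- \frac{8}{7}\right) = - \frac{951}{416}$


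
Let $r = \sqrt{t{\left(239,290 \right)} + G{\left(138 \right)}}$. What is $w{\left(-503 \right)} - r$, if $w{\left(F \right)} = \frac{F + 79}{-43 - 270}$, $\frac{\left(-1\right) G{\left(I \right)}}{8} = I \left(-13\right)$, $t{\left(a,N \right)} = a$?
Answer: $\frac{424}{313} - \sqrt{14591} \approx -119.44$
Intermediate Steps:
$G{\left(I \right)} = 104 I$ ($G{\left(I \right)} = - 8 I \left(-13\right) = - 8 \left(- 13 I\right) = 104 I$)
$w{\left(F \right)} = - \frac{79}{313} - \frac{F}{313}$ ($w{\left(F \right)} = \frac{79 + F}{-313} = \left(79 + F\right) \left(- \frac{1}{313}\right) = - \frac{79}{313} - \frac{F}{313}$)
$r = \sqrt{14591}$ ($r = \sqrt{239 + 104 \cdot 138} = \sqrt{239 + 14352} = \sqrt{14591} \approx 120.79$)
$w{\left(-503 \right)} - r = \left(- \frac{79}{313} - - \frac{503}{313}\right) - \sqrt{14591} = \left(- \frac{79}{313} + \frac{503}{313}\right) - \sqrt{14591} = \frac{424}{313} - \sqrt{14591}$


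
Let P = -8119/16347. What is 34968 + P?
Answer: 571613777/16347 ≈ 34968.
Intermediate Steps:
P = -8119/16347 (P = -8119*1/16347 = -8119/16347 ≈ -0.49667)
34968 + P = 34968 - 8119/16347 = 571613777/16347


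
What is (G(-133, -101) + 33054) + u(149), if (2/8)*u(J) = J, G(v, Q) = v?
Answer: 33517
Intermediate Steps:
u(J) = 4*J
(G(-133, -101) + 33054) + u(149) = (-133 + 33054) + 4*149 = 32921 + 596 = 33517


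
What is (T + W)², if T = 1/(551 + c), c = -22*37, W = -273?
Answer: 5155240000/69169 ≈ 74531.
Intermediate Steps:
c = -814
T = -1/263 (T = 1/(551 - 814) = 1/(-263) = -1/263 ≈ -0.0038023)
(T + W)² = (-1/263 - 273)² = (-71800/263)² = 5155240000/69169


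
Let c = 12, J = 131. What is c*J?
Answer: 1572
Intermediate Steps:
c*J = 12*131 = 1572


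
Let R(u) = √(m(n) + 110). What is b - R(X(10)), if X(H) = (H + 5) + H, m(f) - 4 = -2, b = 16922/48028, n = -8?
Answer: 8461/24014 - 4*√7 ≈ -10.231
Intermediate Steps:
b = 8461/24014 (b = 16922*(1/48028) = 8461/24014 ≈ 0.35234)
m(f) = 2 (m(f) = 4 - 2 = 2)
X(H) = 5 + 2*H (X(H) = (5 + H) + H = 5 + 2*H)
R(u) = 4*√7 (R(u) = √(2 + 110) = √112 = 4*√7)
b - R(X(10)) = 8461/24014 - 4*√7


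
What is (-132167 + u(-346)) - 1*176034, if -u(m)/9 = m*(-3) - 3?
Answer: -317516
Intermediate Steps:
u(m) = 27 + 27*m (u(m) = -9*(m*(-3) - 3) = -9*(-3*m - 3) = -9*(-3 - 3*m) = 27 + 27*m)
(-132167 + u(-346)) - 1*176034 = (-132167 + (27 + 27*(-346))) - 1*176034 = (-132167 + (27 - 9342)) - 176034 = (-132167 - 9315) - 176034 = -141482 - 176034 = -317516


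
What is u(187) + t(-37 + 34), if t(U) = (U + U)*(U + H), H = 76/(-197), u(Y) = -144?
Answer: -24366/197 ≈ -123.69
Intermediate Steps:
H = -76/197 (H = 76*(-1/197) = -76/197 ≈ -0.38579)
t(U) = 2*U*(-76/197 + U) (t(U) = (U + U)*(U - 76/197) = (2*U)*(-76/197 + U) = 2*U*(-76/197 + U))
u(187) + t(-37 + 34) = -144 + 2*(-37 + 34)*(-76 + 197*(-37 + 34))/197 = -144 + (2/197)*(-3)*(-76 + 197*(-3)) = -144 + (2/197)*(-3)*(-76 - 591) = -144 + (2/197)*(-3)*(-667) = -144 + 4002/197 = -24366/197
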